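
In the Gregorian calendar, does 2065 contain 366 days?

No

2065 is not a leap year.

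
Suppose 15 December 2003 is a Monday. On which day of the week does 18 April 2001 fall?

Wednesday

Count forward from the earlier date (April 18, 2001) to the later (December 15, 2003):
April 18, 2001 → April 18, 2002: 365 days.
April 18, 2002 → April 18, 2003: 365 days.
April 2003: 30 − 18 = 12 days remain.
Then May (31), June (30), July (31), August (31), September (30), October (31), November (30): 31 + 30 + 31 + 31 + 30 + 31 + 30 = 214 days.
December 1–15, 2003: 15 days.
Residual: 241 days.
Total: 971 days.
971 mod 7 = 5, so 5 days before Monday is Wednesday.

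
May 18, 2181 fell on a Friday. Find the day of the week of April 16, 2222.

Tuesday

From May 18, 2181 to May 18, 2221: 40 years, of which 9 contain a Feb 29 — 31×365 + 9×366 = 14609 days.
(2200 is not a leap year (divisible by 100 but not 400).)
May 2221: 31 − 18 = 13 days remain.
Then 10 full months totalling 304 days.
April 1–16, 2222: 16 days.
Residual: 333 days.
Total: 14942 days.
14942 mod 7 = 4, so 4 days after Friday is Tuesday.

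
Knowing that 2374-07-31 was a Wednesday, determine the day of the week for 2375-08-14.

July 2374: 31 − 31 = 0 days remain.
Then 12 full months totalling 365 days.
August 1–14, 2375: 14 days.
Total: 0 + 365 + 14 = 379 days.
379 mod 7 = 1, so 1 day after Wednesday is Thursday.

Thursday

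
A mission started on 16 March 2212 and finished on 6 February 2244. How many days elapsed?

From March 16, 2212 to March 16, 2243: 31 years, of which 7 contain a Feb 29 — 24×365 + 7×366 = 11322 days.
March 2243: 31 − 16 = 15 days remain.
Then 10 full months totalling 306 days.
February 1–6, 2244: 6 days (2244 is a leap year).
Residual: 327 days.
Total: 11649 days.

11649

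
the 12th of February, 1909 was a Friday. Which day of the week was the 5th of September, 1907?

Thursday

Count forward from the earlier date (September 5, 1907) to the later (February 12, 1909):
Day-of-year of September 5, 1907: 248.
Day-of-year of February 12, 1909: 43.
1907 has 365 days, so 365 − 248 = 117 days remain in 1907.
Full years: 1908: 366. Sum = 366.
Total: 117 + 366 + 43 = 526 days.
526 mod 7 = 1, so 1 day before Friday is Thursday.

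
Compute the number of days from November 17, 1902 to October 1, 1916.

Day-of-year of November 17, 1902: 321.
Day-of-year of October 1, 1916: 275.
1902 has 365 days, so 365 − 321 = 44 days remain in 1902.
Full years 1903–1915: 10 common + 3 leap = 10×365 + 3×366 = 4748 days.
Total: 44 + 4748 + 275 = 5067 days.

5067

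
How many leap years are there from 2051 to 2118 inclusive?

16

Years divisible by 4: 2052, 2056, …, 2116 — 17 in all.
Of these, 2100 is divisible by 100 but not 400, so not leap.
Leap years: 17 − 1 = 16.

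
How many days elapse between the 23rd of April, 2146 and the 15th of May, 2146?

April 2146: 30 − 23 = 7 days remain.
May 1–15, 2146: 15 days.
Total: 7 + 15 = 22 days.

22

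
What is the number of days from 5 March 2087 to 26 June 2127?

From March 5, 2087 to March 5, 2127: 40 years, of which 9 contain a Feb 29 — 31×365 + 9×366 = 14609 days.
(2100 is not a leap year (divisible by 100 but not 400).)
March 2127: 31 − 5 = 26 days remain.
Then April (30), May (31): 30 + 31 = 61 days.
June 1–26, 2127: 26 days.
Residual: 113 days.
Total: 14722 days.

14722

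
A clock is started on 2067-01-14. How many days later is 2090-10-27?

Day-of-year of January 14, 2067: 14.
Day-of-year of October 27, 2090: 300.
2067 has 365 days, so 365 − 14 = 351 days remain in 2067.
Full years 2068–2089: 16 common + 6 leap = 16×365 + 6×366 = 8036 days.
Total: 351 + 8036 + 300 = 8687 days.

8687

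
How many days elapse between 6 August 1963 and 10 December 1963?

126

August 1963: 31 − 6 = 25 days remain.
Then September (30), October (31), November (30): 30 + 31 + 30 = 91 days.
December 1–10, 1963: 10 days.
Total: 25 + 91 + 10 = 126 days.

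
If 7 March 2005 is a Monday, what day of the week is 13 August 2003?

Wednesday

Count forward from the earlier date (August 13, 2003) to the later (March 7, 2005):
August 2003: 31 − 13 = 18 days remain.
Then 18 full months totalling 547 days.
March 1–7, 2005: 7 days.
Total: 18 + 547 + 7 = 572 days.
572 mod 7 = 5, so 5 days before Monday is Wednesday.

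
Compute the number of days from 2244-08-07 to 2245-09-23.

412

August 7, 2244 → August 7, 2245: 365 days.
August 2245: 31 − 7 = 24 days remain.
September 1–23, 2245: 23 days.
Residual: 47 days.
Total: 412 days.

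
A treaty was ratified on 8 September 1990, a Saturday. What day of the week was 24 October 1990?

Wednesday

September 1990: 30 − 8 = 22 days remain.
October 1–24, 1990: 24 days.
Total: 22 + 24 = 46 days.
46 mod 7 = 4, so 4 days after Saturday is Wednesday.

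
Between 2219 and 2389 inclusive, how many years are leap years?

Years divisible by 4: 2220, 2224, …, 2388 — 43 in all.
Of these, 2300 is divisible by 100 but not 400, so not leap.
Leap years: 43 − 1 = 42.

42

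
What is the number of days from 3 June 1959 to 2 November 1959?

152

June 1959: 30 − 3 = 27 days remain.
Then July (31), August (31), September (30), October (31): 31 + 31 + 30 + 31 = 123 days.
November 1–2, 1959: 2 days.
Total: 27 + 123 + 2 = 152 days.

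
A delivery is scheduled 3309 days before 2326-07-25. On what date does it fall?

2317-07-03

Count 3309 days before July 25, 2326:
From July 3, 2317 to July 3, 2326: 9 years, of which 2 contain a Feb 29 — 7×365 + 2×366 = 3287 days.
Within July 2326: 25 − 3 = 22 days.
Total: 3309 days.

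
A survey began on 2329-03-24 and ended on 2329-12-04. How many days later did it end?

March 2329: 31 − 24 = 7 days remain.
Then April (30), May (31), June (30), July (31), August (31), September (30), October (31), November (30): 30 + 31 + 30 + 31 + 31 + 30 + 31 + 30 = 244 days.
December 1–4, 2329: 4 days.
Total: 7 + 244 + 4 = 255 days.

255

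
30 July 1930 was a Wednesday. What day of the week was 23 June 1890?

Monday

Count forward from the earlier date (June 23, 1890) to the later (July 30, 1930):
From June 23, 1890 to June 23, 1930: 40 years, of which 9 contain a Feb 29 — 31×365 + 9×366 = 14609 days.
(1900 is not a leap year (divisible by 100 but not 400).)
June 1930: 30 − 23 = 7 days remain.
July 1–30, 1930: 30 days.
Residual: 37 days.
Total: 14646 days.
14646 mod 7 = 2, so 2 days before Wednesday is Monday.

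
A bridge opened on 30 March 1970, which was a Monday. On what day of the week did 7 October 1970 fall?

Wednesday

March 1970: 31 − 30 = 1 day remains.
Then April (30), May (31), June (30), July (31), August (31), September (30): 30 + 31 + 30 + 31 + 31 + 30 = 183 days.
October 1–7, 1970: 7 days.
Total: 1 + 183 + 7 = 191 days.
191 mod 7 = 2, so 2 days after Monday is Wednesday.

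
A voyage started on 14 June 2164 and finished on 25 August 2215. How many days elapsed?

From June 14, 2164 to June 14, 2215: 51 years, of which 11 contain a Feb 29 — 40×365 + 11×366 = 18626 days.
(2200 is not a leap year (divisible by 100 but not 400).)
June 2215: 30 − 14 = 16 days remain.
Then July (31): 31 days.
August 1–25, 2215: 25 days.
Residual: 72 days.
Total: 18698 days.

18698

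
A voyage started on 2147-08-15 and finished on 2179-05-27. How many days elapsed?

11608

Day-of-year of August 15, 2147: 227.
Day-of-year of May 27, 2179: 147.
2147 has 365 days, so 365 − 227 = 138 days remain in 2147.
Full years 2148–2178: 23 common + 8 leap = 23×365 + 8×366 = 11323 days.
Total: 138 + 11323 + 147 = 11608 days.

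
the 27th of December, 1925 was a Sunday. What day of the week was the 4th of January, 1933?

From December 27, 1925 to December 27, 1932: 7 years, of which 2 contain a Feb 29 — 5×365 + 2×366 = 2557 days.
December 1932: 31 − 27 = 4 days remain.
January 1–4, 1933: 4 days.
Residual: 8 days.
Total: 2565 days.
2565 mod 7 = 3, so 3 days after Sunday is Wednesday.

Wednesday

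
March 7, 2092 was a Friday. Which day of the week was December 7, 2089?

Count forward from the earlier date (December 7, 2089) to the later (March 7, 2092):
Day-of-year of December 7, 2089: 341.
Day-of-year of March 7, 2092: 67.
2089 has 365 days, so 365 − 341 = 24 days remain in 2089.
Full years: 2090: 365; 2091: 365. Sum = 730.
Total: 24 + 730 + 67 = 821 days.
821 mod 7 = 2, so 2 days before Friday is Wednesday.

Wednesday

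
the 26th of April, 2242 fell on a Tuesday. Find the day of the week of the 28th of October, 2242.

April 2242: 30 − 26 = 4 days remain.
Then May (31), June (30), July (31), August (31), September (30): 31 + 30 + 31 + 31 + 30 = 153 days.
October 1–28, 2242: 28 days.
Total: 4 + 153 + 28 = 185 days.
185 mod 7 = 3, so 3 days after Tuesday is Friday.

Friday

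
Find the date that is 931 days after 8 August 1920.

25 February 1923

Count 931 days after August 8, 1920:
Day-of-year of August 8, 1920: 221.
Day-of-year of February 25, 1923: 56.
1920 has 366 days, so 366 − 221 = 145 days remain in 1920.
Full years: 1921: 365; 1922: 365. Sum = 730.
Total: 145 + 730 + 56 = 931 days.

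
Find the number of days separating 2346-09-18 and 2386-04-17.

14456

Day-of-year of September 18, 2346: 261.
Day-of-year of April 17, 2386: 107.
2346 has 365 days, so 365 − 261 = 104 days remain in 2346.
Full years 2347–2385: 29 common + 10 leap = 29×365 + 10×366 = 14245 days.
Total: 104 + 14245 + 107 = 14456 days.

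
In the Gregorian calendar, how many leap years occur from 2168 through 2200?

8

Years divisible by 4 in [2168, 2200]: 2168, 2172, 2176, 2180, 2184, 2188, 2192, 2196, 2200.
Of these, 2200 is divisible by 100 but not 400, so not leap.
Leap years: 9 − 1 = 8.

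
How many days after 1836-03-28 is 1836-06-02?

March 1836: 31 − 28 = 3 days remain.
Then April (30), May (31): 30 + 31 = 61 days.
June 1–2, 1836: 2 days.
Total: 3 + 61 + 2 = 66 days.

66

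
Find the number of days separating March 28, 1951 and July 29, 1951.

123

March 1951: 31 − 28 = 3 days remain.
Then April (30), May (31), June (30): 30 + 31 + 30 = 91 days.
July 1–29, 1951: 29 days.
Total: 3 + 91 + 29 = 123 days.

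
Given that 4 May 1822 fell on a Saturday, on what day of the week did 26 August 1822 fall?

Monday

May 1822: 31 − 4 = 27 days remain.
Then June (30), July (31): 30 + 31 = 61 days.
August 1–26, 1822: 26 days.
Total: 27 + 61 + 26 = 114 days.
114 mod 7 = 2, so 2 days after Saturday is Monday.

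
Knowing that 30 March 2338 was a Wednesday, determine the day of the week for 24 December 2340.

Tuesday

Day-of-year of March 30, 2338: 89.
Day-of-year of December 24, 2340: 359.
2338 has 365 days, so 365 − 89 = 276 days remain in 2338.
Full years: 2339: 365. Sum = 365.
Total: 276 + 365 + 359 = 1000 days.
1000 mod 7 = 6, so 6 days after Wednesday is Tuesday.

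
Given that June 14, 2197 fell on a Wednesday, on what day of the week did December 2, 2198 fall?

June 14, 2197 → June 14, 2198: 365 days.
June 2198: 30 − 14 = 16 days remain.
Then July (31), August (31), September (30), October (31), November (30): 31 + 31 + 30 + 31 + 30 = 153 days.
December 1–2, 2198: 2 days.
Residual: 171 days.
Total: 536 days.
536 mod 7 = 4, so 4 days after Wednesday is Sunday.

Sunday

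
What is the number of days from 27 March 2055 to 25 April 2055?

29

March 2055: 31 − 27 = 4 days remain.
April 1–25, 2055: 25 days.
Total: 4 + 25 = 29 days.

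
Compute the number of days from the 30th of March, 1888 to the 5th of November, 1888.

March 1888: 31 − 30 = 1 day remains.
Then April (30), May (31), June (30), July (31), August (31), September (30), October (31): 30 + 31 + 30 + 31 + 31 + 30 + 31 = 214 days.
November 1–5, 1888: 5 days.
Total: 1 + 214 + 5 = 220 days.

220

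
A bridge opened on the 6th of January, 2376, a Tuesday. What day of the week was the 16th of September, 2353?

Count forward from the earlier date (September 16, 2353) to the later (January 6, 2376):
Day-of-year of September 16, 2353: 259.
Day-of-year of January 6, 2376: 6.
2353 has 365 days, so 365 − 259 = 106 days remain in 2353.
Full years 2354–2375: 17 common + 5 leap = 17×365 + 5×366 = 8035 days.
Total: 106 + 8035 + 6 = 8147 days.
8147 mod 7 = 6, so 6 days before Tuesday is Wednesday.

Wednesday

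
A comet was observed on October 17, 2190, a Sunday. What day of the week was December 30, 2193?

October 17, 2190 → October 17, 2191: 365 days.
October 17, 2191 → October 17, 2192: 366 days (2192 is a leap year).
October 17, 2192 → October 17, 2193: 365 days.
October 2193: 31 − 17 = 14 days remain.
Then November (30): 30 days.
December 1–30, 2193: 30 days.
Residual: 74 days.
Total: 1170 days.
1170 mod 7 = 1, so 1 day after Sunday is Monday.

Monday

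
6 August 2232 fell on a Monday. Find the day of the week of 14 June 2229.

Sunday

Count forward from the earlier date (June 14, 2229) to the later (August 6, 2232):
June 14, 2229 → June 14, 2230: 365 days.
June 14, 2230 → June 14, 2231: 365 days.
June 14, 2231 → June 14, 2232: 366 days (2232 is a leap year).
June 2232: 30 − 14 = 16 days remain.
Then July (31): 31 days.
August 1–6, 2232: 6 days.
Residual: 53 days.
Total: 1149 days.
1149 mod 7 = 1, so 1 day before Monday is Sunday.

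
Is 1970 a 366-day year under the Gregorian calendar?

1970 is not a leap year.

No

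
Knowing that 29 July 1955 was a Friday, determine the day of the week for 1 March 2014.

Day-of-year of July 29, 1955: 210.
Day-of-year of March 1, 2014: 60.
1955 has 365 days, so 365 − 210 = 155 days remain in 1955.
Full years 1956–2013: 43 common + 15 leap = 43×365 + 15×366 = 21185 days.
Total: 155 + 21185 + 60 = 21400 days.
21400 mod 7 = 1, so 1 day after Friday is Saturday.

Saturday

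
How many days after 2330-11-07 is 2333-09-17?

Day-of-year of November 7, 2330: 311.
Day-of-year of September 17, 2333: 260.
2330 has 365 days, so 365 − 311 = 54 days remain in 2330.
Full years: 2331: 365; 2332: 366. Sum = 731.
Total: 54 + 731 + 260 = 1045 days.

1045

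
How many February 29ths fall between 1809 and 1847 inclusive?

9

Years divisible by 4 in [1809, 1847]: 1812, 1816, 1820, 1824, 1828, 1832, 1836, 1840, 1844.
No century exceptions apply. Count: 9.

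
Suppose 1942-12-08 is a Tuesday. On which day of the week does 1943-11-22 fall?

Day-of-year of December 8, 1942: 342.
Day-of-year of November 22, 1943: 326.
1942 has 365 days, so 365 − 342 = 23 days remain in 1942.
Total: 23 + 326 = 349 days.
349 mod 7 = 6, so 6 days after Tuesday is Monday.

Monday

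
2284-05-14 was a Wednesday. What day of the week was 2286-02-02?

Tuesday

May 14, 2284 → May 14, 2285: 365 days.
May 2285: 31 − 14 = 17 days remain.
Then June (30), July (31), August (31), September (30), October (31), November (30), December (31), January (31): 30 + 31 + 31 + 30 + 31 + 30 + 31 + 31 = 245 days.
February 1–2, 2286: 2 days (2286 is not a leap year).
Residual: 264 days.
Total: 629 days.
629 mod 7 = 6, so 6 days after Wednesday is Tuesday.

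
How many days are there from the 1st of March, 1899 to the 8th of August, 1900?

March 1899: 31 − 1 = 30 days remain.
Then 16 full months totalling 487 days.
August 1–8, 1900: 8 days.
Total: 30 + 487 + 8 = 525 days.

525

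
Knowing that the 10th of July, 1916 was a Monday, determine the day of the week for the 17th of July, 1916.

Monday

Within July 1916: 17 − 10 = 7 days.
7 is a multiple of 7, so the 17th of July, 1916 falls on the same weekday: Monday.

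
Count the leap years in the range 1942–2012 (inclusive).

18

Years divisible by 4: 1944, 1948, …, 2012 — 18 in all.
2000 is divisible by 400, so still leap.
No century exceptions apply. Count: 18.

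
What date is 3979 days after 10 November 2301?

2 October 2312

Count 3979 days after November 10, 2301:
Day-of-year of November 10, 2301: 314.
Day-of-year of October 2, 2312: 276.
2301 has 365 days, so 365 − 314 = 51 days remain in 2301.
Full years 2302–2311: 8 common + 2 leap = 8×365 + 2×366 = 3652 days.
Total: 51 + 3652 + 276 = 3979 days.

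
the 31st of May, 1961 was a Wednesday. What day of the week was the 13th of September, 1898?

Tuesday

Count forward from the earlier date (September 13, 1898) to the later (May 31, 1961):
Day-of-year of September 13, 1898: 256.
Day-of-year of May 31, 1961: 151.
1898 has 365 days, so 365 − 256 = 109 days remain in 1898.
Full years 1899–1960: 47 common + 15 leap = 47×365 + 15×366 = 22645 days.
Total: 109 + 22645 + 151 = 22905 days.
22905 mod 7 = 1, so 1 day before Wednesday is Tuesday.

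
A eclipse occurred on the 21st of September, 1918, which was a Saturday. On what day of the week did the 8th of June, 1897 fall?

Count forward from the earlier date (June 8, 1897) to the later (September 21, 1918):
From June 8, 1897 to June 8, 1918: 21 years, of which 4 contain a Feb 29 — 17×365 + 4×366 = 7669 days.
(1900 is not a leap year (divisible by 100 but not 400).)
June 1918: 30 − 8 = 22 days remain.
Then July (31), August (31): 31 + 31 = 62 days.
September 1–21, 1918: 21 days.
Residual: 105 days.
Total: 7774 days.
7774 mod 7 = 4, so 4 days before Saturday is Tuesday.

Tuesday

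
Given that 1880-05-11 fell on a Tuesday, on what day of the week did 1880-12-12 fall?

May 1880: 31 − 11 = 20 days remain.
Then June (30), July (31), August (31), September (30), October (31), November (30): 30 + 31 + 31 + 30 + 31 + 30 = 183 days.
December 1–12, 1880: 12 days.
Total: 20 + 183 + 12 = 215 days.
215 mod 7 = 5, so 5 days after Tuesday is Sunday.

Sunday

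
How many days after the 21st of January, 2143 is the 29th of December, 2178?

13126

Day-of-year of January 21, 2143: 21.
Day-of-year of December 29, 2178: 363.
2143 has 365 days, so 365 − 21 = 344 days remain in 2143.
Full years 2144–2177: 25 common + 9 leap = 25×365 + 9×366 = 12419 days.
Total: 344 + 12419 + 363 = 13126 days.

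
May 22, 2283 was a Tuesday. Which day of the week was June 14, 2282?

Count forward from the earlier date (June 14, 2282) to the later (May 22, 2283):
Day-of-year of June 14, 2282: 165.
Day-of-year of May 22, 2283: 142.
2282 has 365 days, so 365 − 165 = 200 days remain in 2282.
Total: 200 + 142 = 342 days.
342 mod 7 = 6, so 6 days before Tuesday is Wednesday.

Wednesday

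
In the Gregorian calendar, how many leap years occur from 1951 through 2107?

38

Years divisible by 4: 1952, 1956, …, 2104 — 39 in all.
Of these, 2100 is divisible by 100 but not 400, so not leap.
2000 is divisible by 400, so still leap.
Leap years: 39 − 1 = 38.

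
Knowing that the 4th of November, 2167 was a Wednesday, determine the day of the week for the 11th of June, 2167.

Count forward from the earlier date (June 11, 2167) to the later (November 4, 2167):
June 2167: 30 − 11 = 19 days remain.
Then July (31), August (31), September (30), October (31): 31 + 31 + 30 + 31 = 123 days.
November 1–4, 2167: 4 days.
Total: 19 + 123 + 4 = 146 days.
146 mod 7 = 6, so 6 days before Wednesday is Thursday.

Thursday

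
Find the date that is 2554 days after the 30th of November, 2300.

the 28th of November, 2307

Count 2554 days after November 30, 2300:
Day-of-year of November 30, 2300: 334.
Day-of-year of November 28, 2307: 332.
2300 has 365 days, so 365 − 334 = 31 days remain in 2300.
Full years: 2301: 365; 2302: 365; 2303: 365; 2304: 366; 2305: 365; 2306: 365. Sum = 2191.
Total: 31 + 2191 + 332 = 2554 days.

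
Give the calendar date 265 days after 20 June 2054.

12 March 2055

Count 265 days after June 20, 2054:
June 2054: 30 − 20 = 10 days remain.
Then July (31), August (31), September (30), October (31), November (30), December (31), January (31), February 2055 (28): 31 + 31 + 30 + 31 + 30 + 31 + 31 + 28 = 243 days.
March 1–12, 2055: 12 days.
Total: 10 + 243 + 12 = 265 days.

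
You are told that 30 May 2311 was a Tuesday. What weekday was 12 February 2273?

Wednesday

Count forward from the earlier date (February 12, 2273) to the later (May 30, 2311):
From February 12, 2273 to February 12, 2311: 38 years, of which 8 contain a Feb 29 — 30×365 + 8×366 = 13878 days.
(2300 is not a leap year (divisible by 100 but not 400).)
February 2311: 28 − 12 = 16 days remain (2311 is not a leap year, so February has 28 days).
Then March (31), April (30): 31 + 30 = 61 days.
May 1–30, 2311: 30 days.
Residual: 107 days.
Total: 13985 days.
13985 mod 7 = 6, so 6 days before Tuesday is Wednesday.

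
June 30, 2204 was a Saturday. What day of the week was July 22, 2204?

Sunday

June 2204: 30 − 30 = 0 days remain.
July 1–22, 2204: 22 days.
Total: 0 + 22 = 22 days.
22 mod 7 = 1, so 1 day after Saturday is Sunday.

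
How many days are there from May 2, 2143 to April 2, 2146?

1066

May 2, 2143 → May 2, 2144: 366 days (2144 is a leap year).
May 2, 2144 → May 2, 2145: 365 days.
May 2145: 31 − 2 = 29 days remain.
Then 10 full months totalling 304 days.
April 1–2, 2146: 2 days.
Residual: 335 days.
Total: 1066 days.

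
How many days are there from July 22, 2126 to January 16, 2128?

543

Day-of-year of July 22, 2126: 203.
Day-of-year of January 16, 2128: 16.
2126 has 365 days, so 365 − 203 = 162 days remain in 2126.
Full years: 2127: 365. Sum = 365.
Total: 162 + 365 + 16 = 543 days.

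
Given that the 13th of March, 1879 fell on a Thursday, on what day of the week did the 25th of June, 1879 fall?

March 1879: 31 − 13 = 18 days remain.
Then April (30), May (31): 30 + 31 = 61 days.
June 1–25, 1879: 25 days.
Total: 18 + 61 + 25 = 104 days.
104 mod 7 = 6, so 6 days after Thursday is Wednesday.

Wednesday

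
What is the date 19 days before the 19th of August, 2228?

the 31st of July, 2228

Count 19 days before August 19, 2228:
July 2228: 31 − 31 = 0 days remain.
August 1–19, 2228: 19 days.
Total: 0 + 19 = 19 days.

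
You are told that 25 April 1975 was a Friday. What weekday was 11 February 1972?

Friday

Count forward from the earlier date (February 11, 1972) to the later (April 25, 1975):
Day-of-year of February 11, 1972: 42.
Day-of-year of April 25, 1975: 115.
1972 has 366 days, so 366 − 42 = 324 days remain in 1972.
Full years: 1973: 365; 1974: 365. Sum = 730.
Total: 324 + 730 + 115 = 1169 days.
1169 is a multiple of 7, so 11 February 1972 falls on the same weekday: Friday.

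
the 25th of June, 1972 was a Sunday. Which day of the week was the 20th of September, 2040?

Thursday

Day-of-year of June 25, 1972: 177.
Day-of-year of September 20, 2040: 264.
1972 has 366 days, so 366 − 177 = 189 days remain in 1972.
Full years 1973–2039: 51 common + 16 leap = 51×365 + 16×366 = 24471 days.
Total: 189 + 24471 + 264 = 24924 days.
24924 mod 7 = 4, so 4 days after Sunday is Thursday.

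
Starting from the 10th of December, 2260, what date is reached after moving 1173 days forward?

the 26th of February, 2264

Count 1173 days after December 10, 2260:
December 10, 2260 → December 10, 2261: 365 days.
December 10, 2261 → December 10, 2262: 365 days.
December 10, 2262 → December 10, 2263: 365 days.
December 2263: 31 − 10 = 21 days remain.
Then January (31): 31 days.
February 1–26, 2264: 26 days (2264 is a leap year).
Residual: 78 days.
Total: 1173 days.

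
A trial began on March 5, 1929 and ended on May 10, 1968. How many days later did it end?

Day-of-year of March 5, 1929: 64.
Day-of-year of May 10, 1968: 131.
1929 has 365 days, so 365 − 64 = 301 days remain in 1929.
Full years 1930–1967: 29 common + 9 leap = 29×365 + 9×366 = 13879 days.
Total: 301 + 13879 + 131 = 14311 days.

14311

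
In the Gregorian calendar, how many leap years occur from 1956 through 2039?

Years divisible by 4: 1956, 1960, …, 2036 — 21 in all.
2000 is divisible by 400, so still leap.
No century exceptions apply. Count: 21.

21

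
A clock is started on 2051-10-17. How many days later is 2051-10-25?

Within October 2051: 25 − 17 = 8 days.

8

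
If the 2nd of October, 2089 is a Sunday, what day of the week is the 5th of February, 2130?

From October 2, 2089 to October 2, 2129: 40 years, of which 9 contain a Feb 29 — 31×365 + 9×366 = 14609 days.
(2100 is not a leap year (divisible by 100 but not 400).)
October 2129: 31 − 2 = 29 days remain.
Then November (30), December (31), January (31): 30 + 31 + 31 = 92 days.
February 1–5, 2130: 5 days (2130 is not a leap year).
Residual: 126 days.
Total: 14735 days.
14735 is a multiple of 7, so the 5th of February, 2130 falls on the same weekday: Sunday.

Sunday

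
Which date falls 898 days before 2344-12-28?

2342-07-14

Count 898 days before December 28, 2344:
Day-of-year of July 14, 2342: 195.
Day-of-year of December 28, 2344: 363.
2342 has 365 days, so 365 − 195 = 170 days remain in 2342.
Full years: 2343: 365. Sum = 365.
Total: 170 + 365 + 363 = 898 days.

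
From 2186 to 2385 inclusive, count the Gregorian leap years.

48

Years divisible by 4: 2188, 2192, …, 2384 — 50 in all.
Of these, 2200, 2300 are divisible by 100 but not 400, so not leap.
Leap years: 50 − 2 = 48.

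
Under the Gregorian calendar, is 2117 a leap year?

No

2117 is not a leap year.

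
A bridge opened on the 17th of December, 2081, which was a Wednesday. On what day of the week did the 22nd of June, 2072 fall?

Count forward from the earlier date (June 22, 2072) to the later (December 17, 2081):
From June 22, 2072 to June 22, 2081: 9 years, of which 2 contain a Feb 29 — 7×365 + 2×366 = 3287 days.
June 2081: 30 − 22 = 8 days remain.
Then July (31), August (31), September (30), October (31), November (30): 31 + 31 + 30 + 31 + 30 = 153 days.
December 1–17, 2081: 17 days.
Residual: 178 days.
Total: 3465 days.
3465 is a multiple of 7, so the 22nd of June, 2072 falls on the same weekday: Wednesday.

Wednesday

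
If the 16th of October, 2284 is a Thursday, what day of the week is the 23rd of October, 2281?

Count forward from the earlier date (October 23, 2281) to the later (October 16, 2284):
Day-of-year of October 23, 2281: 296.
Day-of-year of October 16, 2284: 290.
2281 has 365 days, so 365 − 296 = 69 days remain in 2281.
Full years: 2282: 365; 2283: 365. Sum = 730.
Total: 69 + 730 + 290 = 1089 days.
1089 mod 7 = 4, so 4 days before Thursday is Sunday.

Sunday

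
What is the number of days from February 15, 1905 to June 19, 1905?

February 1905: 28 − 15 = 13 days remain (1905 is not a leap year, so February has 28 days).
Then March (31), April (30), May (31): 31 + 30 + 31 = 92 days.
June 1–19, 1905: 19 days.
Total: 13 + 92 + 19 = 124 days.

124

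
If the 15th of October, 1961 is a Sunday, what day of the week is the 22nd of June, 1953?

Monday

Count forward from the earlier date (June 22, 1953) to the later (October 15, 1961):
From June 22, 1953 to June 22, 1961: 8 years, of which 2 contain a Feb 29 — 6×365 + 2×366 = 2922 days.
June 1961: 30 − 22 = 8 days remain.
Then July (31), August (31), September (30): 31 + 31 + 30 = 92 days.
October 1–15, 1961: 15 days.
Residual: 115 days.
Total: 3037 days.
3037 mod 7 = 6, so 6 days before Sunday is Monday.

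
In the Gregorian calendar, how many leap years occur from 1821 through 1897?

19

Years divisible by 4: 1824, 1828, …, 1896 — 19 in all.
No century exceptions apply. Count: 19.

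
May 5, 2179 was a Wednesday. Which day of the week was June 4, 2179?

Friday

May 2179: 31 − 5 = 26 days remain.
June 1–4, 2179: 4 days.
Total: 26 + 4 = 30 days.
30 mod 7 = 2, so 2 days after Wednesday is Friday.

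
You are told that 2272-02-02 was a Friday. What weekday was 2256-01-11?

Count forward from the earlier date (January 11, 2256) to the later (February 2, 2272):
Day-of-year of January 11, 2256: 11.
Day-of-year of February 2, 2272: 33.
2256 has 366 days, so 366 − 11 = 355 days remain in 2256.
Full years 2257–2271: 12 common + 3 leap = 12×365 + 3×366 = 5478 days.
Total: 355 + 5478 + 33 = 5866 days.
5866 is a multiple of 7, so 2256-01-11 falls on the same weekday: Friday.

Friday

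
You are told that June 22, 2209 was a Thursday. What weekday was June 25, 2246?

Day-of-year of June 22, 2209: 173.
Day-of-year of June 25, 2246: 176.
2209 has 365 days, so 365 − 173 = 192 days remain in 2209.
Full years 2210–2245: 27 common + 9 leap = 27×365 + 9×366 = 13149 days.
Total: 192 + 13149 + 176 = 13517 days.
13517 is a multiple of 7, so June 25, 2246 falls on the same weekday: Thursday.

Thursday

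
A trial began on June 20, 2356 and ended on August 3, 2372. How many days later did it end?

Day-of-year of June 20, 2356: 172.
Day-of-year of August 3, 2372: 216.
2356 has 366 days, so 366 − 172 = 194 days remain in 2356.
Full years 2357–2371: 12 common + 3 leap = 12×365 + 3×366 = 5478 days.
Total: 194 + 5478 + 216 = 5888 days.

5888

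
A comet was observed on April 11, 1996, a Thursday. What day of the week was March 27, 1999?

Saturday

Day-of-year of April 11, 1996: 102.
Day-of-year of March 27, 1999: 86.
1996 has 366 days, so 366 − 102 = 264 days remain in 1996.
Full years: 1997: 365; 1998: 365. Sum = 730.
Total: 264 + 730 + 86 = 1080 days.
1080 mod 7 = 2, so 2 days after Thursday is Saturday.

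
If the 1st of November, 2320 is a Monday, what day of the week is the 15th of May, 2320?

Count forward from the earlier date (May 15, 2320) to the later (November 1, 2320):
May 2320: 31 − 15 = 16 days remain.
Then June (30), July (31), August (31), September (30), October (31): 30 + 31 + 31 + 30 + 31 = 153 days.
November 1, 2320: 1 day.
Total: 16 + 153 + 1 = 170 days.
170 mod 7 = 2, so 2 days before Monday is Saturday.

Saturday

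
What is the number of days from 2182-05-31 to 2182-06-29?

29

May 2182: 31 − 31 = 0 days remain.
June 1–29, 2182: 29 days.
Total: 0 + 29 = 29 days.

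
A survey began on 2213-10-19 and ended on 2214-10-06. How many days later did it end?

Day-of-year of October 19, 2213: 292.
Day-of-year of October 6, 2214: 279.
2213 has 365 days, so 365 − 292 = 73 days remain in 2213.
Total: 73 + 279 = 352 days.

352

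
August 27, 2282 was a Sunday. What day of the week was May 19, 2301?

From August 27, 2282 to August 27, 2300: 18 years, of which 4 contain a Feb 29 — 14×365 + 4×366 = 6574 days.
(2300 is not a leap year (divisible by 100 but not 400).)
August 2300: 31 − 27 = 4 days remain.
Then September (30), October (31), November (30), December (31), January (31), February 2301 (28), March (31), April (30): 30 + 31 + 30 + 31 + 31 + 28 + 31 + 30 = 242 days.
May 1–19, 2301: 19 days.
Residual: 265 days.
Total: 6839 days.
6839 is a multiple of 7, so May 19, 2301 falls on the same weekday: Sunday.

Sunday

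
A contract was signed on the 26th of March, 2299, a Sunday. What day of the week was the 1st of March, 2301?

Friday

March 26, 2299 → March 26, 2300: 365 days (2300 is not a leap year (divisible by 100 but not 400)).
March 2300: 31 − 26 = 5 days remain.
Then 11 full months totalling 334 days.
March 1, 2301: 1 day.
Residual: 340 days.
Total: 705 days.
705 mod 7 = 5, so 5 days after Sunday is Friday.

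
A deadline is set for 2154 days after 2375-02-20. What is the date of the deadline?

2381-01-13

Count 2154 days after February 20, 2375:
February 20, 2375 → February 20, 2376: 365 days.
February 20, 2376 → February 20, 2377: 366 days (2376 is a leap year).
February 20, 2377 → February 20, 2378: 365 days.
February 20, 2378 → February 20, 2379: 365 days.
February 20, 2379 → February 20, 2380: 365 days.
February 2380: 29 − 20 = 9 days remain (2380 is a leap year, so February has 29 days).
Then 10 full months totalling 306 days.
January 1–13, 2381: 13 days.
Residual: 328 days.
Total: 2154 days.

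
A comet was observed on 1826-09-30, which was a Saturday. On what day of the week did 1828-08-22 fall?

Friday

September 1826: 30 − 30 = 0 days remain.
Then 22 full months totalling 670 days.
August 1–22, 1828: 22 days.
Total: 0 + 670 + 22 = 692 days.
692 mod 7 = 6, so 6 days after Saturday is Friday.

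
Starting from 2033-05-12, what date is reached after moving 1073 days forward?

2036-04-19

Count 1073 days after May 12, 2033:
May 12, 2033 → May 12, 2034: 365 days.
May 12, 2034 → May 12, 2035: 365 days.
May 2035: 31 − 12 = 19 days remain.
Then 10 full months totalling 305 days.
April 1–19, 2036: 19 days.
Residual: 343 days.
Total: 1073 days.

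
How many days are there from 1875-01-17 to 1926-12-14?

From January 17, 1875 to January 17, 1926: 51 years, of which 12 contain a Feb 29 — 39×365 + 12×366 = 18627 days.
(1900 is not a leap year (divisible by 100 but not 400).)
January 1926: 31 − 17 = 14 days remain.
Then 10 full months totalling 303 days.
December 1–14, 1926: 14 days.
Residual: 331 days.
Total: 18958 days.

18958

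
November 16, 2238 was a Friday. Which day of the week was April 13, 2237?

Count forward from the earlier date (April 13, 2237) to the later (November 16, 2238):
April 13, 2237 → April 13, 2238: 365 days.
April 2238: 30 − 13 = 17 days remain.
Then May (31), June (30), July (31), August (31), September (30), October (31): 31 + 30 + 31 + 31 + 30 + 31 = 184 days.
November 1–16, 2238: 16 days.
Residual: 217 days.
Total: 582 days.
582 mod 7 = 1, so 1 day before Friday is Thursday.

Thursday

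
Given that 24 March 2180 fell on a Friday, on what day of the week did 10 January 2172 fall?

Count forward from the earlier date (January 10, 2172) to the later (March 24, 2180):
Day-of-year of January 10, 2172: 10.
Day-of-year of March 24, 2180: 84.
2172 has 366 days, so 366 − 10 = 356 days remain in 2172.
Full years 2173–2179: 6 common + 1 leap = 6×365 + 1×366 = 2556 days.
Total: 356 + 2556 + 84 = 2996 days.
2996 is a multiple of 7, so 10 January 2172 falls on the same weekday: Friday.

Friday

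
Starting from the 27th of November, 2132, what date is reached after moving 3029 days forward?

the 14th of March, 2141

Count 3029 days after November 27, 2132:
Day-of-year of November 27, 2132: 332.
Day-of-year of March 14, 2141: 73.
2132 has 366 days, so 366 − 332 = 34 days remain in 2132.
Full years 2133–2140: 6 common + 2 leap = 6×365 + 2×366 = 2922 days.
Total: 34 + 2922 + 73 = 3029 days.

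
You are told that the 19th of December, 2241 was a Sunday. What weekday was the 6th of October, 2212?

Count forward from the earlier date (October 6, 2212) to the later (December 19, 2241):
From October 6, 2212 to October 6, 2241: 29 years, of which 7 contain a Feb 29 — 22×365 + 7×366 = 10592 days.
October 2241: 31 − 6 = 25 days remain.
Then November (30): 30 days.
December 1–19, 2241: 19 days.
Residual: 74 days.
Total: 10666 days.
10666 mod 7 = 5, so 5 days before Sunday is Tuesday.

Tuesday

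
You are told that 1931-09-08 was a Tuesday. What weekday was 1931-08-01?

Count forward from the earlier date (August 1, 1931) to the later (September 8, 1931):
August 1931: 31 − 1 = 30 days remain.
September 1–8, 1931: 8 days.
Total: 30 + 8 = 38 days.
38 mod 7 = 3, so 3 days before Tuesday is Saturday.

Saturday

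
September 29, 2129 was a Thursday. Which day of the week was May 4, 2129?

Wednesday

Count forward from the earlier date (May 4, 2129) to the later (September 29, 2129):
May 2129: 31 − 4 = 27 days remain.
Then June (30), July (31), August (31): 30 + 31 + 31 = 92 days.
September 1–29, 2129: 29 days.
Total: 27 + 92 + 29 = 148 days.
148 mod 7 = 1, so 1 day before Thursday is Wednesday.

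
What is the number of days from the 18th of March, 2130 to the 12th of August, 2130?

147

March 2130: 31 − 18 = 13 days remain.
Then April (30), May (31), June (30), July (31): 30 + 31 + 30 + 31 = 122 days.
August 1–12, 2130: 12 days.
Total: 13 + 122 + 12 = 147 days.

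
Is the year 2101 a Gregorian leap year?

2101 is not a leap year.

No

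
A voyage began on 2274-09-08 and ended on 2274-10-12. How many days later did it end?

34

September 2274: 30 − 8 = 22 days remain.
October 1–12, 2274: 12 days.
Total: 22 + 12 = 34 days.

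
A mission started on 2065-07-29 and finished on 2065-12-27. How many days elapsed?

July 2065: 31 − 29 = 2 days remain.
Then August (31), September (30), October (31), November (30): 31 + 30 + 31 + 30 = 122 days.
December 1–27, 2065: 27 days.
Total: 2 + 122 + 27 = 151 days.

151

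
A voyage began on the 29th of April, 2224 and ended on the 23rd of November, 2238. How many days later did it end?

5321

From April 29, 2224 to April 29, 2238: 14 years, of which 3 contain a Feb 29 — 11×365 + 3×366 = 5113 days.
April 2238: 30 − 29 = 1 day remains.
Then May (31), June (30), July (31), August (31), September (30), October (31): 31 + 30 + 31 + 31 + 30 + 31 = 184 days.
November 1–23, 2238: 23 days.
Residual: 208 days.
Total: 5321 days.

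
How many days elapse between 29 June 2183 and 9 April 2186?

1015

June 29, 2183 → June 29, 2184: 366 days (2184 is a leap year).
June 29, 2184 → June 29, 2185: 365 days.
June 2185: 30 − 29 = 1 day remains.
Then 9 full months totalling 274 days.
April 1–9, 2186: 9 days.
Residual: 284 days.
Total: 1015 days.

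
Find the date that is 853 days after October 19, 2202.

February 18, 2205

Count 853 days after October 19, 2202:
Day-of-year of October 19, 2202: 292.
Day-of-year of February 18, 2205: 49.
2202 has 365 days, so 365 − 292 = 73 days remain in 2202.
Full years: 2203: 365; 2204: 366. Sum = 731.
Total: 73 + 731 + 49 = 853 days.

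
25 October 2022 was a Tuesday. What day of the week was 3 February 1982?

Wednesday

Count forward from the earlier date (February 3, 1982) to the later (October 25, 2022):
From February 3, 1982 to February 3, 2022: 40 years, of which 10 contain a Feb 29 — 30×365 + 10×366 = 14610 days.
(2000 is a leap year (divisible by 400).)
February 2022: 28 − 3 = 25 days remain (2022 is not a leap year, so February has 28 days).
Then March (31), April (30), May (31), June (30), July (31), August (31), September (30): 31 + 30 + 31 + 30 + 31 + 31 + 30 = 214 days.
October 1–25, 2022: 25 days.
Residual: 264 days.
Total: 14874 days.
14874 mod 7 = 6, so 6 days before Tuesday is Wednesday.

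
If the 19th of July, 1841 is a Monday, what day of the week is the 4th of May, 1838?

Friday

Count forward from the earlier date (May 4, 1838) to the later (July 19, 1841):
May 4, 1838 → May 4, 1839: 365 days.
May 4, 1839 → May 4, 1840: 366 days (1840 is a leap year).
May 4, 1840 → May 4, 1841: 365 days.
May 1841: 31 − 4 = 27 days remain.
Then June (30): 30 days.
July 1–19, 1841: 19 days.
Residual: 76 days.
Total: 1172 days.
1172 mod 7 = 3, so 3 days before Monday is Friday.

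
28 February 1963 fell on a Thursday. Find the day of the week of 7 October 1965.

Thursday

February 28, 1963 → February 28, 1964: 365 days.
February 28, 1964 → February 28, 1965: 366 days (1964 is a leap year).
February 1965: 28 − 28 = 0 days remain (1965 is not a leap year, so February has 28 days).
Then March (31), April (30), May (31), June (30), July (31), August (31), September (30): 31 + 30 + 31 + 30 + 31 + 31 + 30 = 214 days.
October 1–7, 1965: 7 days.
Residual: 221 days.
Total: 952 days.
952 is a multiple of 7, so 7 October 1965 falls on the same weekday: Thursday.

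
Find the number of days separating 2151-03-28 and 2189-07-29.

From March 28, 2151 to March 28, 2189: 38 years, of which 10 contain a Feb 29 — 28×365 + 10×366 = 13880 days.
March 2189: 31 − 28 = 3 days remain.
Then April (30), May (31), June (30): 30 + 31 + 30 = 91 days.
July 1–29, 2189: 29 days.
Residual: 123 days.
Total: 14003 days.

14003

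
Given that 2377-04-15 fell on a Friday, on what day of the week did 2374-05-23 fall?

Count forward from the earlier date (May 23, 2374) to the later (April 15, 2377):
May 23, 2374 → May 23, 2375: 365 days.
May 23, 2375 → May 23, 2376: 366 days (2376 is a leap year).
May 2376: 31 − 23 = 8 days remain.
Then 10 full months totalling 304 days.
April 1–15, 2377: 15 days.
Residual: 327 days.
Total: 1058 days.
1058 mod 7 = 1, so 1 day before Friday is Thursday.

Thursday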